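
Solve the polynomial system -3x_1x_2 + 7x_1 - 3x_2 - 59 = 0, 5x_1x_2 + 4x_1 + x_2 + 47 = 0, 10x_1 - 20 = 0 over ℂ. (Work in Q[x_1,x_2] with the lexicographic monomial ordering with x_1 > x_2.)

Compute a lex Gröbner basis by Buchberger's algorithm.
f_1 = -3x_1x_2 + 7x_1 - 3x_2 - 59, LT = x_1x_2.
f_2 = 5x_1x_2 + 4x_1 + x_2 + 47, LT = x_1x_2.
f_3 = 10x_1 - 20, LT = x_1.

S(f_1,f_2): lcm = x_1x_2. S = -47/15x_1 + 4/5x_2 + 154/15.
  reduce S modulo (f_1, f_2, f_3):
  remainder 4/5x_2 + 4 ≠ 0; add h_4 = 4/5x_2 + 4 to the basis.

The other S-polynomials (S(f_1,f_3), S(f_2,f_3), S(f_1,h_4), S(f_2,h_4), S(f_3,h_4)) all reduce to 0 modulo the current basis, so we have a Gröbner basis.
Inter-reduce: drop elements whose leading term is divisible by another's, tail-reduce, and make monic.
Reduced Gröbner basis: {x_1 - 2, x_2 + 5}.

Since the basis is lex-ordered, x_2 + 5 is univariate in x_2. Its roots are {-5}. Back-substituting each root into the other basis elements fixes the other coordinates.
  x_2 = -5: the earlier basis element becomes x_1 - 2 = 0, giving x_1 = 2 — point (2, -5).

{(2, -5)}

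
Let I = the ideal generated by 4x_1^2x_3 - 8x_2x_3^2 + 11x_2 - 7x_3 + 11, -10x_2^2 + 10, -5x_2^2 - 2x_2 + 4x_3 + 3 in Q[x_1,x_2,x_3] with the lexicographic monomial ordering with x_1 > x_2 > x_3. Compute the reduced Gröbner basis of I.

f_1 = 4x_1^2x_3 - 8x_2x_3^2 + 11x_2 - 7x_3 + 11, LT = x_1^2x_3.
f_2 = -10x_2^2 + 10, LT = x_2^2.
f_3 = -5x_2^2 - 2x_2 + 4x_3 + 3, LT = x_2^2.

S(f_2,f_3): lcm = x_2^2. S = -2/5x_2 + 4/5x_3 - 2/5.
  leading term x_2: no divisor's leading term divides it; move -2/5x_2 to the remainder.
  leading term x_3: no divisor's leading term divides it; move 4/5x_3 to the remainder.
  leading term 1: no divisor's leading term divides it; move -2/5 to the remainder.
  remainder -2/5x_2 + 4/5x_3 - 2/5 ≠ 0; add g_4 = -2/5x_2 + 4/5x_3 - 2/5 to the basis.

S(f_2,g_4): lcm = x_2^2. S = 2x_2x_3 - x_2 - 1.
  leading term x_2x_3: subtract (-5x_3)·g_4 from 2x_2x_3 - x_2 - 1 → -x_2 + 4x_3^2 - 2x_3 - 1
  leading term x_2: subtract (5/2)·g_4 from -x_2 + 4x_3^2 - 2x_3 - 1 → 4x_3^2 - 4x_3
  leading term x_3^2: no divisor's leading term divides it; move 4x_3^2 to the remainder.
  leading term x_3: no divisor's leading term divides it; move -4x_3 to the remainder.
  remainder 4x_3^2 - 4x_3 ≠ 0; add g_5 = 4x_3^2 - 4x_3 to the basis.

The other S-polynomials (S(f_1,f_2), S(f_1,f_3), S(f_1,g_4), S(f_3,g_4), S(f_1,g_5), S(f_2,g_5), S(f_3,g_5), S(g_4,g_5)) all reduce to 0 modulo the current basis, so we have a Gröbner basis.
Inter-reduce: drop elements whose leading term is divisible by another's, tail-reduce, and make monic.

G = {x_1^2x_3 + 7/4x_3, x_2 - 2x_3 + 1, x_3^2 - x_3}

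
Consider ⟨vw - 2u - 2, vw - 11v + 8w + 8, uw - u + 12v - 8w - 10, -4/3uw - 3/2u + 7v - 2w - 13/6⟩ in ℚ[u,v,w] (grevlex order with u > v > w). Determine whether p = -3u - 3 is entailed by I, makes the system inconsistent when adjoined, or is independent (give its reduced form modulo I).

-3u - 3 lies in I (it reduces to 0).

First compute the reduced Gröbner basis of I by Buchberger's algorithm.
f_1 = vw - 2u - 2, LT = vw.
f_2 = vw - 11v + 8w + 8, LT = vw.
f_3 = uw - u + 12v - 8w - 10, LT = uw.
f_4 = -4/3uw - 3/2u + 7v - 2w - 13/6, LT = uw.

S(f_1,f_2): lcm = vw. S = -2u + 11v - 8w - 10.
  leading term u: no divisor's leading term divides it; move -2u to the remainder.
  leading term v: no divisor's leading term divides it; move 11v to the remainder.
  leading term w: no divisor's leading term divides it; move -8w to the remainder.
  leading term 1: no divisor's leading term divides it; move -10 to the remainder.
  remainder -2u + 11v - 8w - 10 ≠ 0; add h_5 = -2u + 11v - 8w - 10 to the basis.

S(f_1,f_3): lcm = uvw. S = -2u² + uv - 12v² + 8vw - 2u + 10v.
  leading term u²: subtract (u)·h_5 from -2u² + uv - 12v² + 8vw - 2u + 10v → -10uv - 12v² + 8uw + 8vw + 8u + 10v
  leading term uv: subtract (5v)·h_5 from -10uv - 12v² + 8uw + 8vw + 8u + 10v → -67v² + 8uw + 48vw + 8u + 60v
  leading term v²: no divisor's leading term divides it; move -67v² to the remainder.
  leading term uw: subtract (8)·f_3 from 8uw + 48vw + 8u + 60v → 48vw + 16u - 36v + 64w + 80
  leading term vw: subtract (48)·f_1 from 48vw + 16u - 36v + 64w + 80 → 112u - 36v + 64w + 176
  leading term u: subtract (-56)·h_5 from 112u - 36v + 64w + 176 → 580v - 384w - 384
  leading term v: no divisor's leading term divides it; move 580v to the remainder.
  leading term w: no divisor's leading term divides it; move -384w to the remainder.
  leading term 1: no divisor's leading term divides it; move -384 to the remainder.
  remainder -67v² + 580v - 384w - 384 ≠ 0; add h_6 = -67v² + 580v - 384w - 384 to the basis.

S(f_1,f_4): lcm = uvw. S = -2u² - 9/8uv + 21/4v² - 3/2vw - 2u - 13/8v.
  leading term u²: subtract (u)·h_5 from -2u² - 9/8uv + 21/4v² - 3/2vw - 2u - 13/8v → -97/8uv + 21/4v² + 8uw - 3/2vw + 8u - 13/8v
  leading term uv: subtract (97/16v)·h_5 from -97/8uv + 21/4v² + 8uw - 3/2vw + 8u - 13/8v → -983/16v² + 8uw + 47vw + 8u + 59v
  leading term v²: subtract (983/1072)·h_6 from -983/16v² + 8uw + 47vw + 8u + 59v → 8uw + 47vw + 8u - 126723/268v + 23592/67w + 23592/67
  leading term uw: subtract (8)·f_3 from 8uw + 47vw + 8u - 126723/268v + 23592/67w + 23592/67 → 47vw + 16u - 152451/268v + 27880/67w + 28952/67
  leading term vw: subtract (47)·f_1 from 47vw + 16u - 152451/268v + 27880/67w + 28952/67 → 110u - 152451/268v + 27880/67w + 35250/67
  leading term u: subtract (-55)·h_5 from 110u - 152451/268v + 27880/67w + 35250/67 → 9689/268v - 1600/67w - 1600/67
  leading term v: no divisor's leading term divides it; move 9689/268v to the remainder.
  leading term w: no divisor's leading term divides it; move -1600/67w to the remainder.
  leading term 1: no divisor's leading term divides it; move -1600/67 to the remainder.
  remainder 9689/268v - 1600/67w - 1600/67 ≠ 0; add h_7 = 9689/268v - 1600/67w - 1600/67 to the basis.

S(f_3,f_4): lcm = uw. S = -17/8u + 69/4v - 19/2w - 93/8.
  leading term u: subtract (17/16)·h_5 from -17/8u + 69/4v - 19/2w - 93/8 → 89/16v - w - 1
  leading term v: subtract (5963/38756)·h_7 from 89/16v - w - 1 → 25911/9689w + 25911/9689
  leading term w: no divisor's leading term divides it; move 25911/9689w to the remainder.
  leading term 1: no divisor's leading term divides it; move 25911/9689 to the remainder.
  remainder 25911/9689w + 25911/9689 ≠ 0; add h_8 = 25911/9689w + 25911/9689 to the basis.

The other S-polynomials (S(f_2,f_3), S(f_2,f_4), S(f_1,h_5), S(f_2,h_5), S(f_3,h_5), S(f_4,h_5), S(f_1,h_6), S(f_2,h_6), S(f_3,h_6), S(f_4,h_6), S(h_5,h_6), S(f_1,h_7), S(f_2,h_7), S(f_3,h_7), S(f_4,h_7), S(h_5,h_7), S(h_6,h_7), S(f_1,h_8), S(f_2,h_8), S(f_3,h_8), S(f_4,h_8), S(h_5,h_8), S(h_6,h_8), S(h_7,h_8)) all reduce to 0 modulo the current basis, so we have a Gröbner basis.
Inter-reduce: drop elements whose leading term is divisible by another's, tail-reduce, and make monic.
Reduced Gröbner basis: {u + 1, v, w + 1}.
Label its elements g_1 = u + 1, g_2 = v, g_3 = w + 1.

Reduce p = -3u - 3 modulo G:
  leading term u: subtract (-3)·g_1 from -3u - 3 → 0
  normal form = 0.
Since the normal form is 0, p ∈ I.

The remainder on division by a Gröbner basis is unique — it is the normal form.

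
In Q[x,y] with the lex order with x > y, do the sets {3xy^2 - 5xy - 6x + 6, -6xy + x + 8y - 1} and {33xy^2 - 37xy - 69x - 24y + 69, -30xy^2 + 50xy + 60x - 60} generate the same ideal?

Yes, the ideals are equal.

For a fixed monomial order, each ideal has a unique reduced Gröbner basis; comparing bases decides equality.
Buchberger on the first generating set:
f_1 = 3xy^2 - 5xy - 6x + 6, LT = xy^2.
f_2 = -6xy + x + 8y - 1, LT = xy.

S(f_1,f_2): lcm = xy^2. S = -3/2xy - 2x + 4/3y^2 - 1/6y + 2.
  reduce S modulo (f_1, f_2):
  remainder -9/4x + 4/3y^2 - 13/6y + 9/4 ≠ 0; add g_3 = -9/4x + 4/3y^2 - 13/6y + 9/4 to the basis.

S(f_1,g_3): lcm = xy^2. S = -5/3xy - 2x + 16/27y^4 - 26/27y^3 + y^2 + 2.
  reduce S modulo (f_1, f_2, g_3):
  remainder 16/27y^4 - 26/27y^3 - 85/243y^2 - 7/243y ≠ 0; add g_4 = 16/27y^4 - 26/27y^3 - 85/243y^2 - 7/243y to the basis.

S(f_2,g_3): lcm = xy. S = -1/6x + 16/27y^3 - 26/27y^2 - 1/3y + 1/6.
  reduce S modulo (f_1, f_2, g_3, g_4):
  remainder 16/27y^3 - 86/81y^2 - 14/81y ≠ 0; add g_5 = 16/27y^3 - 86/81y^2 - 14/81y to the basis.

The other S-polynomials (S(f_1,g_4), S(f_2,g_4), S(g_3,g_4), S(f_1,g_5), S(f_2,g_5), S(g_3,g_5), S(g_4,g_5)) all reduce to 0 modulo the current basis, so we have a Gröbner basis.
Inter-reduce: drop elements whose leading term is divisible by another's, tail-reduce, and make monic.
Reduced Gröbner basis: {x - 16/27y^2 + 26/27y - 1, y^3 - 43/24y^2 - 7/24y}.

Buchberger on the second generating set:
h_1 = 33xy^2 - 37xy - 69x - 24y + 69, LT = xy^2.
h_2 = -30xy^2 + 50xy + 60x - 60, LT = xy^2.

S(h_1,h_2): lcm = xy^2. S = 6/11xy - 1/11x - 8/11y + 1/11.
  reduce S modulo (h_1, h_2):
  remainder 6/11xy - 1/11x - 8/11y + 1/11 ≠ 0; add k_3 = 6/11xy - 1/11x - 8/11y + 1/11 to the basis.

S(h_1,k_3): lcm = xy^2. S = -21/22xy - 23/11x + 4/3y^2 - 59/66y + 23/11.
  reduce S modulo (h_1, h_2, k_3):
  remainder -9/4x + 4/3y^2 - 13/6y + 9/4 ≠ 0; add k_4 = -9/4x + 4/3y^2 - 13/6y + 9/4 to the basis.

S(h_1,k_4): lcm = xy^2. S = -37/33xy - 23/11x + 16/27y^4 - 26/27y^3 + y^2 - 8/11y + 23/11.
  reduce S modulo (h_1, h_2, k_3, k_4):
  remainder 16/27y^4 - 26/27y^3 - 85/243y^2 - 7/243y ≠ 0; add k_5 = 16/27y^4 - 26/27y^3 - 85/243y^2 - 7/243y to the basis.

S(k_3,k_4): lcm = xy. S = -1/6x + 16/27y^3 - 26/27y^2 - 1/3y + 1/6.
  reduce S modulo (h_1, h_2, k_3, k_4, k_5):
  remainder 16/27y^3 - 86/81y^2 - 14/81y ≠ 0; add k_6 = 16/27y^3 - 86/81y^2 - 14/81y to the basis.

The other S-polynomials (S(h_2,k_3), S(h_2,k_4), S(h_1,k_5), S(h_2,k_5), S(k_3,k_5), S(k_4,k_5), S(h_1,k_6), S(h_2,k_6), S(k_3,k_6), S(k_4,k_6), S(k_5,k_6)) all reduce to 0 modulo the current basis, so we have a Gröbner basis.
Inter-reduce: drop elements whose leading term is divisible by another's, tail-reduce, and make monic.
Reduced Gröbner basis: {x - 16/27y^2 + 26/27y - 1, y^3 - 43/24y^2 - 7/24y}.

The two bases agree; hence the ideals are identical.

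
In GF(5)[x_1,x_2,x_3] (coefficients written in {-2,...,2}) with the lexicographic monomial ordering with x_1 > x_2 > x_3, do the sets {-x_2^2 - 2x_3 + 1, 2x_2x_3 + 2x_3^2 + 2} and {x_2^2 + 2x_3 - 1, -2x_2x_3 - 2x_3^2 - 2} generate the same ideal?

Yes, the ideals are equal.

Since reduced Gröbner bases are canonical representatives of ideals under a given ordering, it suffices to compute and compare them.
Buchberger on the first generating set:
f_1 = -x_2^2 - 2x_3 + 1, LT = x_2^2.
f_2 = 2x_2x_3 + 2x_3^2 + 2, LT = x_2x_3.

S(f_1,f_2): lcm = x_2^2x_3. S = -x_2x_3^2 - x_2 + 2x_3^2 - x_3.
  leading term x_2x_3^2: subtract (2x_3)·f_2 from -x_2x_3^2 - x_2 + 2x_3^2 - x_3 → -x_2 + x_3^3 + 2x_3^2
  leading term x_2: no divisor's leading term divides it; move -x_2 to the remainder.
  leading term x_3^3: no divisor's leading term divides it; move x_3^3 to the remainder.
  leading term x_3^2: no divisor's leading term divides it; move 2x_3^2 to the remainder.
  remainder -x_2 + x_3^3 + 2x_3^2 ≠ 0; add g_3 = -x_2 + x_3^3 + 2x_3^2 to the basis.

S(f_1,g_3): lcm = x_2^2. S = x_2x_3^3 + 2x_2x_3^2 + 2x_3 - 1.
  leading term x_2x_3^3: subtract (-2x_3^2)·f_2 from x_2x_3^3 + 2x_2x_3^2 + 2x_3 - 1 → 2x_2x_3^2 - x_3^4 - x_3^2 + 2x_3 - 1
  leading term x_2x_3^2: subtract (x_3)·f_2 from 2x_2x_3^2 - x_3^4 - x_3^2 + 2x_3 - 1 → -x_3^4 - 2x_3^3 - x_3^2 - 1
  leading term x_3^4: no divisor's leading term divides it; move -x_3^4 to the remainder.
  leading term x_3^3: no divisor's leading term divides it; move -2x_3^3 to the remainder.
  leading term x_3^2: no divisor's leading term divides it; move -x_3^2 to the remainder.
  leading term 1: no divisor's leading term divides it; move -1 to the remainder.
  remainder -x_3^4 - 2x_3^3 - x_3^2 - 1 ≠ 0; add g_4 = -x_3^4 - 2x_3^3 - x_3^2 - 1 to the basis.

The other S-polynomials (S(f_2,g_3), S(f_1,g_4), S(f_2,g_4), S(g_3,g_4)) all reduce to 0 modulo the current basis, so we have a Gröbner basis.
Inter-reduce: drop elements whose leading term is divisible by another's, tail-reduce, and make monic.
Reduced Gröbner basis: {x_2 - x_3^3 - 2x_3^2, x_3^4 + 2x_3^3 + x_3^2 + 1}.

Buchberger on the second generating set:
h_1 = x_2^2 + 2x_3 - 1, LT = x_2^2.
h_2 = -2x_2x_3 - 2x_3^2 - 2, LT = x_2x_3.

S(h_1,h_2): lcm = x_2^2x_3. S = -x_2x_3^2 - x_2 + 2x_3^2 - x_3.
  leading term x_2x_3^2: subtract (-2x_3)·h_2 from -x_2x_3^2 - x_2 + 2x_3^2 - x_3 → -x_2 + x_3^3 + 2x_3^2
  leading term x_2: no divisor's leading term divides it; move -x_2 to the remainder.
  leading term x_3^3: no divisor's leading term divides it; move x_3^3 to the remainder.
  leading term x_3^2: no divisor's leading term divides it; move 2x_3^2 to the remainder.
  remainder -x_2 + x_3^3 + 2x_3^2 ≠ 0; add k_3 = -x_2 + x_3^3 + 2x_3^2 to the basis.

S(h_1,k_3): lcm = x_2^2. S = x_2x_3^3 + 2x_2x_3^2 + 2x_3 - 1.
  leading term x_2x_3^3: subtract (2x_3^2)·h_2 from x_2x_3^3 + 2x_2x_3^2 + 2x_3 - 1 → 2x_2x_3^2 - x_3^4 - x_3^2 + 2x_3 - 1
  leading term x_2x_3^2: subtract (-x_3)·h_2 from 2x_2x_3^2 - x_3^4 - x_3^2 + 2x_3 - 1 → -x_3^4 - 2x_3^3 - x_3^2 - 1
  leading term x_3^4: no divisor's leading term divides it; move -x_3^4 to the remainder.
  leading term x_3^3: no divisor's leading term divides it; move -2x_3^3 to the remainder.
  leading term x_3^2: no divisor's leading term divides it; move -x_3^2 to the remainder.
  leading term 1: no divisor's leading term divides it; move -1 to the remainder.
  remainder -x_3^4 - 2x_3^3 - x_3^2 - 1 ≠ 0; add k_4 = -x_3^4 - 2x_3^3 - x_3^2 - 1 to the basis.

The other S-polynomials (S(h_2,k_3), S(h_1,k_4), S(h_2,k_4), S(k_3,k_4)) all reduce to 0 modulo the current basis, so we have a Gröbner basis.
Inter-reduce: drop elements whose leading term is divisible by another's, tail-reduce, and make monic.
Reduced Gröbner basis: {x_2 - x_3^3 - 2x_3^2, x_3^4 + 2x_3^3 + x_3^2 + 1}.

These coincide, so the ideals are equal.
The same test decides containment: I ⊆ J iff every generator of I reduces to 0 modulo a Gröbner basis of J.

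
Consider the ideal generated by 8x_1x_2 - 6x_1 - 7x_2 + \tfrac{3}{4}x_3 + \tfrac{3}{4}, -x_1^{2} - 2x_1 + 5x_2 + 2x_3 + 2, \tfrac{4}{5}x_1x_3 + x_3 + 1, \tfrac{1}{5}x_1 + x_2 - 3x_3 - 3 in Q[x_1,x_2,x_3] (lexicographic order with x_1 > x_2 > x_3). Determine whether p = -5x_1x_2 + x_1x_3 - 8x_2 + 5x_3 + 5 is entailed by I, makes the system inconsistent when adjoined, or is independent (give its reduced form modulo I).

-5x_1x_2 + x_1x_3 - 8x_2 + 5x_3 + 5 lies in I (it reduces to 0).

First compute the reduced Gröbner basis of I by Buchberger's algorithm.
f_1 = 8x_1x_2 - 6x_1 - 7x_2 + \tfrac{3}{4}x_3 + \tfrac{3}{4}, LT = x_1x_2.
f_2 = -x_1^{2} - 2x_1 + 5x_2 + 2x_3 + 2, LT = x_1^{2}.
f_3 = \tfrac{4}{5}x_1x_3 + x_3 + 1, LT = x_1x_3.
f_4 = \tfrac{1}{5}x_1 + x_2 - 3x_3 - 3, LT = x_1.

S(f_1,f_2): lcm = x_1^{2}x_2. S = -\tfrac{3}{4}x_1^{2} - \tfrac{23}{8}x_1x_2 + \tfrac{3}{32}x_1x_3 + \tfrac{3}{32}x_1 + 5x_2^{2} + 2x_2x_3 + 2x_2.
  reduce S modulo (f_1, f_2, f_3, f_4):
  remainder 5x_2^{2} + 2x_2x_3 - \tfrac{93}{64}x_2 - \tfrac{2505}{256}x_3 - \tfrac{2505}{256} ≠ 0; add h_5 = 5x_2^{2} + 2x_2x_3 - \tfrac{93}{64}x_2 - \tfrac{2505}{256}x_3 - \tfrac{2505}{256} to the basis.

S(f_1,f_3): lcm = x_1x_2x_3. S = -\tfrac{3}{4}x_1x_3 - \tfrac{17}{8}x_2x_3 - \tfrac{5}{4}x_2 + \tfrac{3}{32}x_3^{2} + \tfrac{3}{32}x_3.
  reduce S modulo (f_1, f_2, f_3, f_4, h_5):
  remainder -\tfrac{17}{8}x_2x_3 - \tfrac{5}{4}x_2 + \tfrac{3}{32}x_3^{2} + \tfrac{33}{32}x_3 + \tfrac{15}{16} ≠ 0; add h_6 = -\tfrac{17}{8}x_2x_3 - \tfrac{5}{4}x_2 + \tfrac{3}{32}x_3^{2} + \tfrac{33}{32}x_3 + \tfrac{15}{16} to the basis.

S(f_1,f_4): lcm = x_1x_2. S = -\tfrac{3}{4}x_1 - 5x_2^{2} + 15x_2x_3 + \tfrac{113}{8}x_2 + \tfrac{3}{32}x_3 + \tfrac{3}{32}.
  reduce S modulo (f_1, f_2, f_3, f_4, h_5, h_6):
  remainder \tfrac{411}{64}x_2 + \tfrac{3}{4}x_3^{2} - \tfrac{3249}{256}x_3 - \tfrac{3441}{256} ≠ 0; add h_7 = \tfrac{411}{64}x_2 + \tfrac{3}{4}x_3^{2} - \tfrac{3249}{256}x_3 - \tfrac{3441}{256} to the basis.

S(f_2,f_3): lcm = x_1^{2}x_3. S = \tfrac{3}{4}x_1x_3 - \tfrac{5}{4}x_1 - 5x_2x_3 - 2x_3^{2} - 2x_3.
  reduce S modulo (f_1, f_2, f_3, f_4, h_5, h_6, h_7):
  remainder -\tfrac{30687}{9316}x_3^{2} - \tfrac{55427}{9316}x_3 - \tfrac{6185}{2329} ≠ 0; add h_8 = -\tfrac{30687}{9316}x_3^{2} - \tfrac{55427}{9316}x_3 - \tfrac{6185}{2329} to the basis.

S(f_2,f_4): lcm = x_1^{2}. S = -5x_1x_2 + 15x_1x_3 + 17x_1 - 5x_2 - 2x_3 - 2.
  reduce S modulo (f_1, f_2, f_3, f_4, h_5, h_6, h_7, h_8):
  remainder \tfrac{1603109}{122748}x_3 + \tfrac{1603109}{122748} ≠ 0; add h_9 = \tfrac{1603109}{122748}x_3 + \tfrac{1603109}{122748} to the basis.

The other S-polynomials (S(f_3,f_4), S(f_1,h_5), S(f_2,h_5), S(f_3,h_5), S(f_4,h_5), S(f_1,h_6), S(f_2,h_6), S(f_3,h_6), S(f_4,h_6), S(h_5,h_6), S(f_1,h_7), S(f_2,h_7), S(f_3,h_7), S(f_4,h_7), S(h_5,h_7), S(h_6,h_7), S(f_1,h_8), S(f_2,h_8), S(f_3,h_8), S(f_4,h_8), S(h_5,h_8), S(h_6,h_8), S(h_7,h_8), S(f_1,h_9), S(f_2,h_9), S(f_3,h_9), S(f_4,h_9), S(h_5,h_9), S(h_6,h_9), S(h_7,h_9), S(h_8,h_9)) all reduce to 0 modulo the current basis, so we have a Gröbner basis.
Inter-reduce: drop elements whose leading term is divisible by another's, tail-reduce, and make monic.
Reduced Gröbner basis: {x_1, x_2, x_3 + 1}.
Label its elements g_1 = x_1, g_2 = x_2, g_3 = x_3 + 1.

Reduce p = -5x_1x_2 + x_1x_3 - 8x_2 + 5x_3 + 5 modulo G:
  leading term x_1x_2: subtract (-5x_2)·g_1 from -5x_1x_2 + x_1x_3 - 8x_2 + 5x_3 + 5 → x_1x_3 - 8x_2 + 5x_3 + 5
  leading term x_1x_3: subtract (x_3)·g_1 from x_1x_3 - 8x_2 + 5x_3 + 5 → -8x_2 + 5x_3 + 5
  leading term x_2: subtract (-8)·g_2 from -8x_2 + 5x_3 + 5 → 5x_3 + 5
  leading term x_3: subtract (5)·g_3 from 5x_3 + 5 → 0
  normal form = 0.
Since the normal form is 0, p ∈ I.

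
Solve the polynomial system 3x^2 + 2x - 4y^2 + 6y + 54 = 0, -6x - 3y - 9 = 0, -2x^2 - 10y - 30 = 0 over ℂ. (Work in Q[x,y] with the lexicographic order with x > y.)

{(0, -3)}

Compute a lex Gröbner basis by Buchberger's algorithm.
f_1 = 3x^2 + 2x - 4y^2 + 6y + 54, LT = x^2.
f_2 = -6x - 3y - 9, LT = x.
f_3 = -2x^2 - 10y - 30, LT = x^2.

S(f_1,f_2): lcm = x^2. S = -1/2xy - 5/6x - 4/3y^2 + 2y + 18.
  reduce S modulo (f_1, f_2, f_3):
  remainder -13/12y^2 + 19/6y + 77/4 ≠ 0; add h_4 = -13/12y^2 + 19/6y + 77/4 to the basis.

S(f_1,f_3): lcm = x^2. S = 2/3x - 4/3y^2 - 3y + 3.
  reduce S modulo (f_1, f_2, f_3, h_4):
  remainder -94/13y - 282/13 ≠ 0; add h_5 = -94/13y - 282/13 to the basis.

The other S-polynomials (S(f_2,f_3), S(f_1,h_4), S(f_2,h_4), S(f_3,h_4), S(f_1,h_5), S(f_2,h_5), S(f_3,h_5), S(h_4,h_5)) all reduce to 0 modulo the current basis, so we have a Gröbner basis.
Inter-reduce: drop elements whose leading term is divisible by another's, tail-reduce, and make monic.
Reduced Gröbner basis: {x, y + 3}.

A lex Gröbner basis eliminates variables successively. Here y + 3 depends only on y, with roots {-3}; lifting each root through the earlier basis elements recovers the full solutions.
  y = -3: the earlier basis element becomes x = 0, giving x = 0 — point (0, -3).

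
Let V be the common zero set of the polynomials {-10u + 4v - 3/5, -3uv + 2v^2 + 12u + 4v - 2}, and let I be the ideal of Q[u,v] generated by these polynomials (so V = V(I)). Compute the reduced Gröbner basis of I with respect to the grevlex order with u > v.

f_1 = -10u + 4v - 3/5, LT = u.
f_2 = -3uv + 2v^2 + 12u + 4v - 2, LT = uv.

S(f_1,f_2): lcm = uv. S = 4/15v^2 + 4u + 209/150v - 2/3.
  leading term v^2: no divisor's leading term divides it; move 4/15v^2 to the remainder.
  leading term u: subtract (-2/5)·f_1 from 4u + 209/150v - 2/3 → 449/150v - 68/75
  leading term v: no divisor's leading term divides it; move 449/150v to the remainder.
  leading term 1: no divisor's leading term divides it; move -68/75 to the remainder.
  remainder 4/15v^2 + 449/150v - 68/75 ≠ 0; add g_3 = 4/15v^2 + 449/150v - 68/75 to the basis.

The other S-polynomials (S(f_1,g_3), S(f_2,g_3)) all reduce to 0 modulo the current basis, so we have a Gröbner basis.
Inter-reduce: drop elements whose leading term is divisible by another's, tail-reduce, and make monic.

G = {v^2 + 449/40v - 17/5, u - 2/5v + 3/50}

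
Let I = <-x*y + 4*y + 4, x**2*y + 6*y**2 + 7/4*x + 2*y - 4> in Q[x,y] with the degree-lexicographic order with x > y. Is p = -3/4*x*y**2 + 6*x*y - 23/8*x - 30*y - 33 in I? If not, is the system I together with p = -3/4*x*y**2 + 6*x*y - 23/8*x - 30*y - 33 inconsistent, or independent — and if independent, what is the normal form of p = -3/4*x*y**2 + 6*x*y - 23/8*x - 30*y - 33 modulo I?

Adjoining -3/4*x*y**2 + 6*x*y - 23/8*x - 30*y - 33 makes the ideal the whole ring: the system is inconsistent.

First compute the reduced Gröbner basis of I by Buchberger's algorithm.
f_1 = -x*y + 4*y + 4, LT = x*y.
f_2 = x**2*y + 6*y**2 + 7/4*x + 2*y - 4, LT = x**2*y.

S(f_1,f_2): lcm = x**2*y. S = -4*x*y - 6*y**2 - 23/4*x - 2*y + 4.
  reduce S modulo (f_1, f_2):
  remainder -6*y**2 - 23/4*x - 18*y - 12 ≠ 0; add h_3 = -6*y**2 - 23/4*x - 18*y - 12 to the basis.

S(f_1,h_3): lcm = x*y**2. S = -23/24*x**2 - 3*x*y - 4*y**2 - 2*x - 4*y.
  reduce S modulo (f_1, f_2, h_3):
  remainder -23/24*x**2 + 11/6*x - 4*y - 4 ≠ 0; add h_4 = -23/24*x**2 + 11/6*x - 4*y - 4 to the basis.

The other S-polynomials (S(f_2,h_3), S(f_1,h_4), S(f_2,h_4), S(h_3,h_4)) all reduce to 0 modulo the current basis, so we have a Gröbner basis.
Inter-reduce: drop elements whose leading term is divisible by another's, tail-reduce, and make monic.
Reduced Gröbner basis: {x**2 - 44/23*x + 96/23*y + 96/23, x*y - 4*y - 4, y**2 + 23/24*x + 3*y + 2}.
Label its elements g_1 = x**2 - 44/23*x + 96/23*y + 96/23, g_2 = x*y - 4*y - 4, g_3 = y**2 + 23/24*x + 3*y + 2.

Reduce p = -3/4*x*y**2 + 6*x*y - 23/8*x - 30*y - 33 modulo G:
  leading term x*y**2: subtract (-3/4*y)·g_2 from -3/4*x*y**2 + 6*x*y - 23/8*x - 30*y - 33 → 6*x*y - 3*y**2 - 23/8*x - 33*y - 33
  leading term x*y: subtract (6)·g_2 from 6*x*y - 3*y**2 - 23/8*x - 33*y - 33 → -3*y**2 - 23/8*x - 9*y - 9
  leading term y**2: subtract (-3)·g_3 from -3*y**2 - 23/8*x - 9*y - 9 → -3
  leading term 1: no divisor's leading term divides it; move -3 to the remainder.
  normal form = -3.
The normal form is nonzero, so p ∉ I. Since p minus its normal form lies in I, I + (p) = I + (r) where r = -3; decide whether this ideal is the whole ring.
Here r = -3 is a nonzero constant, hence a unit: 1 ∈ I + (p), the Gröbner basis of I + (p) is {1}, and the enlarged system has no common solution — adjoining p is inconsistent.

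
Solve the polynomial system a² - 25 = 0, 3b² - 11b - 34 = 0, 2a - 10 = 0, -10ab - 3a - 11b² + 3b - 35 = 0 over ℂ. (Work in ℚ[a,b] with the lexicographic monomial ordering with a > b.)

Compute a lex Gröbner basis by Buchberger's algorithm.
f_1 = a² - 25, LT = a².
f_2 = 3b² - 11b - 34, LT = b².
f_3 = 2a - 10, LT = a.
f_4 = -10ab - 3a - 11b² + 3b - 35, LT = ab.

S(f_1,f_2): leading monomials are coprime, so the S-polynomial reduces to 0 (Buchberger's first criterion).
S(f_1,f_3): lcm = a². S = 5a - 25.
  leading term a: subtract (5/2)·f_3 from 5a - 25 → 0
  remainder 0.

S(f_1,f_4): lcm = a²b. S = -3/10a² - 11/10ab² + 3/10ab - 7/2a - 25b.
  leading term a²: subtract (-3/10)·f_1 from -3/10a² - 11/10ab² + 3/10ab - 7/2a - 25b → -11/10ab² + 3/10ab - 7/2a - 25b - 15/2
  leading term ab²: subtract (-11/30a)·f_2 from -11/10ab² + 3/10ab - 7/2a - 25b - 15/2 → -56/15ab - 479/30a - 25b - 15/2
  leading term ab: subtract (-28/15b)·f_3 from -56/15ab - 479/30a - 25b - 15/2 → -479/30a - 131/3b - 15/2
  leading term a: subtract (-479/60)·f_3 from -479/30a - 131/3b - 15/2 → -131/3b - 262/3
  leading term b: no divisor's leading term divides it; move -131/3b to the remainder.
  leading term 1: no divisor's leading term divides it; move -262/3 to the remainder.
  remainder -131/3b - 262/3 ≠ 0; add h_5 = -131/3b - 262/3 to the basis.

S(f_2,f_3): leading monomials are coprime, so the S-polynomial reduces to 0 (Buchberger's first criterion).
S(f_2,f_4): lcm = ab². S = -119/30ab - 34/3a - 11/10b³ + 3/10b² - 7/2b.
  leading term ab: subtract (-119/60b)·f_3 from -119/30ab - 34/3a - 11/10b³ + 3/10b² - 7/2b → -34/3a - 11/10b³ + 3/10b² - 70/3b
  leading term a: subtract (-17/3)·f_3 from -34/3a - 11/10b³ + 3/10b² - 70/3b → -11/10b³ + 3/10b² - 70/3b - 170/3
  leading term b³: subtract (-11/30b)·f_2 from -11/10b³ + 3/10b² - 70/3b - 170/3 → -56/15b² - 179/5b - 170/3
  leading term b²: subtract (-56/45)·f_2 from -56/15b² - 179/5b - 170/3 → -2227/45b - 4454/45
  leading term b: subtract (17/15)·h_5 from -2227/45b - 4454/45 → 0
  remainder 0.

S(f_3,f_4): lcm = ab. S = -3/10a - 11/10b² - 47/10b - 7/2.
  leading term a: subtract (-3/20)·f_3 from -3/10a - 11/10b² - 47/10b - 7/2 → -11/10b² - 47/10b - 5
  leading term b²: subtract (-11/30)·f_2 from -11/10b² - 47/10b - 5 → -131/15b - 262/15
  leading term b: subtract (⅕)·h_5 from -131/15b - 262/15 → 0
  remainder 0.

S(f_1,h_5): leading monomials are coprime, so the S-polynomial reduces to 0 (Buchberger's first criterion).
S(f_2,h_5): lcm = b². S = -17/3b - 34/3.
  leading term b: subtract (17/131)·h_5 from -17/3b - 34/3 → 0
  remainder 0.

S(f_3,h_5): leading monomials are coprime, so the S-polynomial reduces to 0 (Buchberger's first criterion).
S(f_4,h_5): lcm = ab. S = -17/10a + 11/10b² - 3/10b + 7/2.
  leading term a: subtract (-17/20)·f_3 from -17/10a + 11/10b² - 3/10b + 7/2 → 11/10b² - 3/10b - 5
  leading term b²: subtract (11/30)·f_2 from 11/10b² - 3/10b - 5 → 56/15b + 112/15
  leading term b: subtract (-56/655)·h_5 from 56/15b + 112/15 → 0
  remainder 0.

Every S-polynomial of the final basis reduces to 0, so we have a Gröbner basis.
Inter-reduce: drop elements whose leading term is divisible by another's, tail-reduce, and make monic.
Reduced Gröbner basis: {a - 5, b + 2}.

Elimination: the polynomial b + 2 lies in the elimination ideal for b, so b ∈ {-2}. For each such b, the remaining basis elements (now univariate) give the rest of the solution.
  b = -2: the earlier basis element becomes a - 5 = 0, giving a = 5 — point (5, -2).
Each listed point satisfies every original equation (direct substitution).
Zero-dimensionality of the ideal guarantees finitely many solutions over ℂ.

{(5, -2)}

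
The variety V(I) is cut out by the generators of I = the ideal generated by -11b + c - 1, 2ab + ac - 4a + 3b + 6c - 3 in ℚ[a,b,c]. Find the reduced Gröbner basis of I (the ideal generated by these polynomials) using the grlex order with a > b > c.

G = {ac - 46/13a + 69/13c - 36/13, b - 1/11c + 1/11}

f_1 = -11b + c - 1, LT = b.
f_2 = 2ab + ac - 4a + 3b + 6c - 3, LT = ab.

S(f_1,f_2): lcm = ab. S = -13/22ac + 23/11a - 3/2b - 3c + 3/2.
  leading term ac: no divisor's leading term divides it; move -13/22ac to the remainder.
  leading term a: no divisor's leading term divides it; move 23/11a to the remainder.
  leading term b: subtract (3/22)·f_1 from -3/2b - 3c + 3/2 → -69/22c + 18/11
  leading term c: no divisor's leading term divides it; move -69/22c to the remainder.
  leading term 1: no divisor's leading term divides it; move 18/11 to the remainder.
  remainder -13/22ac + 23/11a - 69/22c + 18/11 ≠ 0; add g_3 = -13/22ac + 23/11a - 69/22c + 18/11 to the basis.

The other S-polynomials (S(f_1,g_3), S(f_2,g_3)) all reduce to 0 modulo the current basis, so we have a Gröbner basis.
Inter-reduce: drop elements whose leading term is divisible by another's, tail-reduce, and make monic.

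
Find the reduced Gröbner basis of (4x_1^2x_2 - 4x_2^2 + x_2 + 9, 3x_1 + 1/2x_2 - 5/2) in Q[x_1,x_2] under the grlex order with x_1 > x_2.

G = {x_2^3 - 46x_2^2 + 34x_2 + 81, x_1 + 1/6x_2 - 5/6}

f_1 = 4x_1^2x_2 - 4x_2^2 + x_2 + 9, LT = x_1^2x_2.
f_2 = 3x_1 + 1/2x_2 - 5/2, LT = x_1.

S(f_1,f_2): lcm = x_1^2x_2. S = -1/6x_1x_2^2 + 5/6x_1x_2 - x_2^2 + 1/4x_2 + 9/4.
  leading term x_1x_2^2: subtract (-1/18x_2^2)·f_2 from -1/6x_1x_2^2 + 5/6x_1x_2 - x_2^2 + 1/4x_2 + 9/4 → 1/36x_2^3 + 5/6x_1x_2 - 41/36x_2^2 + 1/4x_2 + 9/4
  leading term x_2^3: no divisor's leading term divides it; move 1/36x_2^3 to the remainder.
  leading term x_1x_2: subtract (5/18x_2)·f_2 from 5/6x_1x_2 - 41/36x_2^2 + 1/4x_2 + 9/4 → -23/18x_2^2 + 17/18x_2 + 9/4
  leading term x_2^2: no divisor's leading term divides it; move -23/18x_2^2 to the remainder.
  leading term x_2: no divisor's leading term divides it; move 17/18x_2 to the remainder.
  leading term 1: no divisor's leading term divides it; move 9/4 to the remainder.
  remainder 1/36x_2^3 - 23/18x_2^2 + 17/18x_2 + 9/4 ≠ 0; add g_3 = 1/36x_2^3 - 23/18x_2^2 + 17/18x_2 + 9/4 to the basis.

The other S-polynomials (S(f_1,g_3), S(f_2,g_3)) all reduce to 0 modulo the current basis, so we have a Gröbner basis.
Inter-reduce: drop elements whose leading term is divisible by another's, tail-reduce, and make monic.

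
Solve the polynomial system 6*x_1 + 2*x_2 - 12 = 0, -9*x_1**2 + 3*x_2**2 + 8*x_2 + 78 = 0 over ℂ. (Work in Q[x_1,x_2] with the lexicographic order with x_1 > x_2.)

Compute a lex Gröbner basis by Buchberger's algorithm.
f_1 = 6*x_1 + 2*x_2 - 12, LT = x_1.
f_2 = -9*x_1**2 + 3*x_2**2 + 8*x_2 + 78, LT = x_1**2.

S(f_1,f_2): lcm = x_1**2. S = 1/3*x_1*x_2 - 2*x_1 + 1/3*x_2**2 + 8/9*x_2 + 26/3.
  leading term x_1*x_2: subtract (1/18*x_2)·f_1 from 1/3*x_1*x_2 - 2*x_1 + 1/3*x_2**2 + 8/9*x_2 + 26/3 → -2*x_1 + 2/9*x_2**2 + 14/9*x_2 + 26/3
  leading term x_1: subtract (-1/3)·f_1 from -2*x_1 + 2/9*x_2**2 + 14/9*x_2 + 26/3 → 2/9*x_2**2 + 20/9*x_2 + 14/3
  leading term x_2**2: no divisor's leading term divides it; move 2/9*x_2**2 to the remainder.
  leading term x_2: no divisor's leading term divides it; move 20/9*x_2 to the remainder.
  leading term 1: no divisor's leading term divides it; move 14/3 to the remainder.
  remainder 2/9*x_2**2 + 20/9*x_2 + 14/3 ≠ 0; add h_3 = 2/9*x_2**2 + 20/9*x_2 + 14/3 to the basis.

S(f_1,h_3): leading monomials are coprime, so the S-polynomial reduces to 0 (Buchberger's first criterion).
S(f_2,h_3): leading monomials are coprime, so the S-polynomial reduces to 0 (Buchberger's first criterion).
Every S-polynomial of the final basis reduces to 0, so we have a Gröbner basis.
Inter-reduce: drop elements whose leading term is divisible by another's, tail-reduce, and make monic.
Reduced Gröbner basis: {x_1 + 1/3*x_2 - 2, x_2**2 + 10*x_2 + 21}.

A lex Gröbner basis eliminates variables successively. Here x_2**2 + 10*x_2 + 21 depends only on x_2, with roots {-7, -3}; lifting each root through the earlier basis elements recovers the full solutions.
  x_2 = -7: the earlier basis element becomes x_1 - 13/3 = 0, giving x_1 = 13/3 — point (13/3, -7).
  x_2 = -3: the earlier basis element becomes x_1 - 3 = 0, giving x_1 = 3 — point (3, -3).
Substituting each solution back into the original system confirms all equations vanish.

{(13/3, -7), (3, -3)}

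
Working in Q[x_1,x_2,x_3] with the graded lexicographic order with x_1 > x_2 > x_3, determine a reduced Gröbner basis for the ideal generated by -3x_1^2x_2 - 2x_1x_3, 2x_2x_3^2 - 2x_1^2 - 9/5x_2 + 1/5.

f_1 = -3x_1^2x_2 - 2x_1x_3, LT = x_1^2x_2.
f_2 = 2x_2x_3^2 - 2x_1^2 - 9/5x_2 + 1/5, LT = x_2x_3^2.

S(f_1,f_2): lcm = x_1^2x_2x_3^2. S = x_1^4 + 2/3x_1x_3^3 + 9/10x_1^2x_2 - 1/10x_1^2.
  reduce S modulo (f_1, f_2):
  remainder x_1^4 + 2/3x_1x_3^3 - 1/10x_1^2 - 3/5x_1x_3 ≠ 0; add g_3 = x_1^4 + 2/3x_1x_3^3 - 1/10x_1^2 - 3/5x_1x_3 to the basis.

The other S-polynomials (S(f_1,g_3), S(f_2,g_3)) all reduce to 0 modulo the current basis, so we have a Gröbner basis.

G = {x_1^4 + 2/3x_1x_3^3 - 1/10x_1^2 - 3/5x_1x_3, x_1^2x_2 + 2/3x_1x_3, x_2x_3^2 - x_1^2 - 9/10x_2 + 1/10}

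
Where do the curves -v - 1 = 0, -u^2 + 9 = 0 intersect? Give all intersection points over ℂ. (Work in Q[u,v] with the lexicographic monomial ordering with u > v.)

Compute a lex Gröbner basis by Buchberger's algorithm.
f_1 = -v - 1, LT = v.
f_2 = -u^2 + 9, LT = u^2.

The S-polynomials (S(f_1,f_2)) all reduce to 0 modulo the current basis, so we have a Gröbner basis.
Inter-reduce: drop elements whose leading term is divisible by another's, tail-reduce, and make monic.
Reduced Gröbner basis: {u^2 - 9, v + 1}.

Since the basis is lex-ordered, v + 1 is univariate in v. Its roots are {-1}. Back-substituting each root into the other basis elements fixes the other coordinates.
  v = -1: the earlier basis element becomes u^2 - 9 = 0, giving u = -3, 3 — points (-3, -1), (3, -1).

{(-3, -1), (3, -1)}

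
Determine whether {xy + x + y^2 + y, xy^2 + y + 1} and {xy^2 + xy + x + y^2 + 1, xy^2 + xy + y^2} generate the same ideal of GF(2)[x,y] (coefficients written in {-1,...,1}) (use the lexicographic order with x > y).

No, the ideals differ.

Since reduced Gröbner bases are canonical representatives of ideals under a given ordering, it suffices to compute and compare them.
Buchberger on the first generating set:
f_1 = xy + x + y^2 + y, LT = xy.
f_2 = xy^2 + y + 1, LT = xy^2.

S(f_1,f_2): lcm = xy^2. S = xy + y^3 + y^2 + y + 1.
  leading term xy: subtract (1)·f_1 from xy + y^3 + y^2 + y + 1 → x + y^3 + 1
  leading term x: no divisor's leading term divides it; move x to the remainder.
  leading term y^3: no divisor's leading term divides it; move y^3 to the remainder.
  leading term 1: no divisor's leading term divides it; move 1 to the remainder.
  remainder x + y^3 + 1 ≠ 0; add g_3 = x + y^3 + 1 to the basis.

S(f_1,g_3): lcm = xy. S = x + y^4 + y^2.
  leading term x: subtract (1)·g_3 from x + y^4 + y^2 → y^4 + y^3 + y^2 + 1
  leading term y^4: no divisor's leading term divides it; move y^4 to the remainder.
  leading term y^3: no divisor's leading term divides it; move y^3 to the remainder.
  leading term y^2: no divisor's leading term divides it; move y^2 to the remainder.
  leading term 1: no divisor's leading term divides it; move 1 to the remainder.
  remainder y^4 + y^3 + y^2 + 1 ≠ 0; add g_4 = y^4 + y^3 + y^2 + 1 to the basis.

The other S-polynomials (S(f_2,g_3), S(f_1,g_4), S(f_2,g_4), S(g_3,g_4)) all reduce to 0 modulo the current basis, so we have a Gröbner basis.
Inter-reduce: drop elements whose leading term is divisible by another's, tail-reduce, and make monic.
Reduced Gröbner basis: {x + y^3 + 1, y^4 + y^3 + y^2 + 1}.

Buchberger on the second generating set:
h_1 = xy^2 + xy + x + y^2 + 1, LT = xy^2.
h_2 = xy^2 + xy + y^2, LT = xy^2.

S(h_1,h_2): lcm = xy^2. S = x + 1.
  leading term x: no divisor's leading term divides it; move x to the remainder.
  leading term 1: no divisor's leading term divides it; move 1 to the remainder.
  remainder x + 1 ≠ 0; add k_3 = x + 1 to the basis.

S(h_1,k_3): lcm = xy^2. S = xy + x + 1.
  leading term xy: subtract (y)·k_3 from xy + x + 1 → x + y + 1
  leading term x: subtract (1)·k_3 from x + y + 1 → y
  leading term y: no divisor's leading term divides it; move y to the remainder.
  remainder y ≠ 0; add k_4 = y to the basis.

The other S-polynomials (S(h_2,k_3), S(h_1,k_4), S(h_2,k_4), S(k_3,k_4)) all reduce to 0 modulo the current basis, so we have a Gröbner basis.
Inter-reduce: drop elements whose leading term is divisible by another's, tail-reduce, and make monic.
Reduced Gröbner basis: {x + 1, y}.

Since the reduced bases disagree, the two ideals are not the same.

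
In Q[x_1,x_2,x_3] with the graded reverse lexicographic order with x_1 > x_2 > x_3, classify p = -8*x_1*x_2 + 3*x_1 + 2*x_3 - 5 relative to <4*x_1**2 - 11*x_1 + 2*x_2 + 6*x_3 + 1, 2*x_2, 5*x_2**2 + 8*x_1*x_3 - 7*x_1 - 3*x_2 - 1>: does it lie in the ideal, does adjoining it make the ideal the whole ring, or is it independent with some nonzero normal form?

First compute the reduced Gröbner basis of I by Buchberger's algorithm.
f_1 = 4*x_1**2 - 11*x_1 + 2*x_2 + 6*x_3 + 1, LT = x_1**2.
f_2 = 2*x_2, LT = x_2.
f_3 = 5*x_2**2 + 8*x_1*x_3 - 7*x_1 - 3*x_2 - 1, LT = x_2**2.

S(f_2,f_3): lcm = x_2**2. S = -8/5*x_1*x_3 + 7/5*x_1 + 3/5*x_2 + 1/5.
  reduce S modulo (f_1, f_2, f_3):
  remainder -8/5*x_1*x_3 + 7/5*x_1 + 1/5 ≠ 0; add h_4 = -8/5*x_1*x_3 + 7/5*x_1 + 1/5 to the basis.

S(f_1,h_4): lcm = x_1**2*x_3. S = 7/8*x_1**2 - 11/4*x_1*x_3 + 1/2*x_2*x_3 + 3/2*x_3**2 + 1/8*x_1 + 1/4*x_3.
  reduce S modulo (f_1, f_2, f_3, h_4):
  remainder 3/2*x_3**2 + 1/8*x_1 - 17/16*x_3 - 9/16 ≠ 0; add h_5 = 3/2*x_3**2 + 1/8*x_1 - 17/16*x_3 - 9/16 to the basis.

The other S-polynomials (S(f_1,f_2), S(f_1,f_3), S(f_2,h_4), S(f_3,h_4), S(f_1,h_5), S(f_2,h_5), S(f_3,h_5), S(h_4,h_5)) all reduce to 0 modulo the current basis, so we have a Gröbner basis.
Inter-reduce: drop elements whose leading term is divisible by another's, tail-reduce, and make monic.
Reduced Gröbner basis: {x_1**2 - 11/4*x_1 + 3/2*x_3 + 1/4, x_1*x_3 - 7/8*x_1 - 1/8, x_3**2 + 1/12*x_1 - 17/24*x_3 - 3/8, x_2}.
Label its elements g_1 = x_1**2 - 11/4*x_1 + 3/2*x_3 + 1/4, g_2 = x_1*x_3 - 7/8*x_1 - 1/8, g_3 = x_3**2 + 1/12*x_1 - 17/24*x_3 - 3/8, g_4 = x_2.

Reduce p = -8*x_1*x_2 + 3*x_1 + 2*x_3 - 5 modulo G:
  leading term x_1*x_2: subtract (-8*x_1)·g_4 from -8*x_1*x_2 + 3*x_1 + 2*x_3 - 5 → 3*x_1 + 2*x_3 - 5
  leading term x_1: no divisor's leading term divides it; move 3*x_1 to the remainder.
  leading term x_3: no divisor's leading term divides it; move 2*x_3 to the remainder.
  leading term 1: no divisor's leading term divides it; move -5 to the remainder.
  normal form = 3*x_1 + 2*x_3 - 5.
The normal form is nonzero, so p ∉ I. Since p minus its normal form lies in I, I + (p) = I + (r) where r = 3*x_1 + 2*x_3 - 5; decide whether this ideal is the whole ring.
Run Buchberger on G together with r (pairs among the g_i already reduce to 0 since G is a Gröbner basis):
g_1 = x_1**2 - 11/4*x_1 + 3/2*x_3 + 1/4, LT = x_1**2.
g_2 = x_1*x_3 - 7/8*x_1 - 1/8, LT = x_1*x_3.
g_3 = x_3**2 + 1/12*x_1 - 17/24*x_3 - 3/8, LT = x_3**2.
g_4 = x_2, LT = x_2.
r = 3*x_1 + 2*x_3 - 5, LT = x_1.

S(g_1,r): lcm = x_1**2. S = -2/3*x_1*x_3 - 13/12*x_1 + 3/2*x_3 + 1/4.
  reduce S modulo (g_1, g_2, g_3, g_4, r):
  remainder 47/18*x_3 - 47/18 ≠ 0; add m_6 = 47/18*x_3 - 47/18 to the basis.

The other S-polynomials (S(g_1,g_2), S(g_1,g_3), S(g_1,g_4), S(g_2,g_3), S(g_2,g_4), S(g_2,r), S(g_3,g_4), S(g_3,r), S(g_4,r), S(g_1,m_6), S(g_2,m_6), S(g_3,m_6), S(g_4,m_6), S(r,m_6)) all reduce to 0 modulo the current basis, so we have a Gröbner basis.
Inter-reduce: drop elements whose leading term is divisible by another's, tail-reduce, and make monic.
Reduced Gröbner basis: {x_1 - 1, x_2, x_3 - 1}.
The reduced Gröbner basis of I + (p) is {x_1 - 1, x_2, x_3 - 1} ≠ {1}, a proper ideal, so the enlarged system stays consistent: p is independent of I, with normal form 3*x_1 + 2*x_3 - 5.

The remainder on division by a Gröbner basis is unique — it is the normal form.

-8*x_1*x_2 + 3*x_1 + 2*x_3 - 5 is independent of I; its normal form modulo I is 3*x_1 + 2*x_3 - 5.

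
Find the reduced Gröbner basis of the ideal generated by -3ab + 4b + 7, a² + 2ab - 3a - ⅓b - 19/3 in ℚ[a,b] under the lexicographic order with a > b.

G = {a + b² - 5/3b - 5/3, b³ - 5/3b² - ⅓b + 7/3}

This is the nonlinear analogue of row-reducing a linear system.

f_1 = -3ab + 4b + 7, LT = ab.
f_2 = a² + 2ab - 3a - ⅓b - 19/3, LT = a².

S(f_1,f_2): lcm = a²b. S = -2ab² + 5/3ab - 7/3a + ⅓b² + 19/3b.
  leading term ab²: subtract (⅔b)·f_1 from -2ab² + 5/3ab - 7/3a + ⅓b² + 19/3b → 5/3ab - 7/3a - 7/3b² + 5/3b
  leading term ab: subtract (-5/9)·f_1 from 5/3ab - 7/3a - 7/3b² + 5/3b → -7/3a - 7/3b² + 35/9b + 35/9
  leading term a: no divisor's leading term divides it; move -7/3a to the remainder.
  leading term b²: no divisor's leading term divides it; move -7/3b² to the remainder.
  leading term b: no divisor's leading term divides it; move 35/9b to the remainder.
  leading term 1: no divisor's leading term divides it; move 35/9 to the remainder.
  remainder -7/3a - 7/3b² + 35/9b + 35/9 ≠ 0; add g_3 = -7/3a - 7/3b² + 35/9b + 35/9 to the basis.

S(f_1,g_3): lcm = ab. S = -b³ + 5/3b² + ⅓b - 7/3.
  leading term b³: no divisor's leading term divides it; move -b³ to the remainder.
  leading term b²: no divisor's leading term divides it; move 5/3b² to the remainder.
  leading term b: no divisor's leading term divides it; move ⅓b to the remainder.
  leading term 1: no divisor's leading term divides it; move -7/3 to the remainder.
  remainder -b³ + 5/3b² + ⅓b - 7/3 ≠ 0; add g_4 = -b³ + 5/3b² + ⅓b - 7/3 to the basis.

S(f_2,g_3): lcm = a². S = -ab² + 11/3ab - 4/3a - ⅓b - 19/3.
  leading term ab²: subtract (⅓b)·f_1 from -ab² + 11/3ab - 4/3a - ⅓b - 19/3 → 11/3ab - 4/3a - 4/3b² - 8/3b - 19/3
  leading term ab: subtract (-11/9)·f_1 from 11/3ab - 4/3a - 4/3b² - 8/3b - 19/3 → -4/3a - 4/3b² + 20/9b + 20/9
  leading term a: subtract (4/7)·g_3 from -4/3a - 4/3b² + 20/9b + 20/9 → 0
  remainder 0.

S(f_1,g_4): lcm = ab³. S = 5/3ab² + ⅓ab - 7/3a - 4/3b³ - 7/3b².
  leading term ab²: subtract (-5/9b)·f_1 from 5/3ab² + ⅓ab - 7/3a - 4/3b³ - 7/3b² → ⅓ab - 7/3a - 4/3b³ - 1/9b² + 35/9b
  leading term ab: subtract (-1/9)·f_1 from ⅓ab - 7/3a - 4/3b³ - 1/9b² + 35/9b → -7/3a - 4/3b³ - 1/9b² + 13/3b + 7/9
  leading term a: subtract (1)·g_3 from -7/3a - 4/3b³ - 1/9b² + 13/3b + 7/9 → -4/3b³ + 20/9b² + 4/9b - 28/9
  leading term b³: subtract (4/3)·g_4 from -4/3b³ + 20/9b² + 4/9b - 28/9 → 0
  remainder 0.

S(f_2,g_4): leading monomials are coprime, so the S-polynomial reduces to 0 (Buchberger's first criterion).
S(g_3,g_4): leading monomials are coprime, so the S-polynomial reduces to 0 (Buchberger's first criterion).
Every S-polynomial of the final basis reduces to 0, so we have a Gröbner basis.
Inter-reduce: drop elements whose leading term is divisible by another's, tail-reduce, and make monic.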